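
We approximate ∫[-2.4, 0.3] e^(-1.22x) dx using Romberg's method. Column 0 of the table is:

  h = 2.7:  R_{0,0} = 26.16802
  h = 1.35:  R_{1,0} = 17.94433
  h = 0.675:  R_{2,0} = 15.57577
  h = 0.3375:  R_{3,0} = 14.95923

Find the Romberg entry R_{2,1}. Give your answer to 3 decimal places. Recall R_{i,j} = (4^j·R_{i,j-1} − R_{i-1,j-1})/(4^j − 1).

R_{2,1} = 15.57577 + (15.57577 − 17.94433)/3 = 14.78625

14.786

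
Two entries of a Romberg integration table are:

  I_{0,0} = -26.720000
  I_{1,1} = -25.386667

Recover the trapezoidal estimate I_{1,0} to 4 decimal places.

From I_{1,1} = (4·I_{1,0} − I_{0,0})/3, solve for I_{1,0}:
4·I_{1,0} = 3·(-25.386667) + (-26.720000) = -102.880001
I_{1,0} = -25.720000

-25.7200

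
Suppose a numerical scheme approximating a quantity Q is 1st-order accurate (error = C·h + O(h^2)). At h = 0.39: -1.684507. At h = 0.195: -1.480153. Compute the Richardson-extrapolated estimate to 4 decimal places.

The leading error scales as h; refining by a factor of 2 reduces it by 2^1 = 2.
Extrapolated value = (2·A(h/2) − A(h)) / (2 − 1)
= (2·(-1.480153) − (-1.684507)) / 1
= -1.275799 / 1 = -1.275799

-1.2758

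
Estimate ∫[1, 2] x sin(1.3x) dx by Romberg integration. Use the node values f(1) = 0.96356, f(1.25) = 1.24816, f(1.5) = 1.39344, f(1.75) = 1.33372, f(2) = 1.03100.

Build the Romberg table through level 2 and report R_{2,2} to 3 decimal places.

R_{0,0} (trapezoid, 1 panel, h=1.0000): 0.99728
R_{1,0} (trapezoid, 2 panels, h=0.5000): 1.19536
R_{2,0} (trapezoid, 4 panels, h=0.2500): 1.24315
R_{1,1} = 1.19536 + (1.19536 − 0.99728)/3 = 1.26139
R_{2,1} = 1.24315 + (1.24315 − 1.19536)/3 = 1.25908
R_{2,2} = 1.25908 + (1.25908 − 1.26139)/15 = 1.25893

1.259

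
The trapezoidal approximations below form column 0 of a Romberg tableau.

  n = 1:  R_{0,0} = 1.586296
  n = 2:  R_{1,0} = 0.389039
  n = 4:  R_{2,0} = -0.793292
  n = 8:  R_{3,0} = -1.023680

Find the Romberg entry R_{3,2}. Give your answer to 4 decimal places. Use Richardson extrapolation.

Richardson extrapolation on the trapezoidal column (denominator 4−1=3):
R_{2,1} = -0.793292 + (-0.793292 − 0.389039)/3 = -1.187402
R_{3,1} = -1.023680 + (-1.023680 − (-0.793292))/3 = -1.100476
R_{3,2} = (16·(-1.100476) − (-1.187402)) / 15 = -1.094681

-1.0947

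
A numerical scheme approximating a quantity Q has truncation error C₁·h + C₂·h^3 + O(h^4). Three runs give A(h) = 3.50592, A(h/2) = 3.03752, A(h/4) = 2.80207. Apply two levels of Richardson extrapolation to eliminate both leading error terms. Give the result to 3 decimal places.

First eliminate the h term (factor 2^1 = 2):
  B₁ = (2·3.03752 − 3.50592)/1 = 2.56912
  B₂ = (2·2.80207 − 3.03752)/1 = 2.56662
Then eliminate the h^3 term (factor 2^3 = 8):
  (8·2.56662 − 2.56912)/7 = 2.56626

2.566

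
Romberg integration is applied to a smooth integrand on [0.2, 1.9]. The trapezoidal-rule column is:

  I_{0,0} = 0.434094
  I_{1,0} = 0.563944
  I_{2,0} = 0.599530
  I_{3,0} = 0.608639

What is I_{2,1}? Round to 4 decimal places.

0.6114

I_{2,1} = 0.599530 + (0.599530 − 0.563944)/3 = 0.611392
(Column j=1 coincides with Simpson's rule on the same nodes.)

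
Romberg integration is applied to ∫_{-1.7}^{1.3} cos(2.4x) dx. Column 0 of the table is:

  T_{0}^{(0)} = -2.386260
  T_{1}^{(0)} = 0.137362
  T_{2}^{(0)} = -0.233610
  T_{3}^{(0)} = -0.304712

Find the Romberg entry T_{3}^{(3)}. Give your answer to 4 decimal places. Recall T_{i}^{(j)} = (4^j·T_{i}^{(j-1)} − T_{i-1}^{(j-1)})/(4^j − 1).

Richardson extrapolation on the trapezoidal column (denominator 4−1=3):
T_{1}^{(1)} = (4·0.137362 − (-2.386260)) / 3 = 0.978569
T_{2}^{(1)} = -0.233610 + (-0.233610 − 0.137362)/3 = -0.357267
T_{3}^{(1)} = (4·(-0.304712) − (-0.233610)) / 3 = -0.328413
T_{2}^{(2)} = (16·(-0.357267) − 0.978569) / 15 = -0.446323
T_{3}^{(2)} = -0.328413 + (-0.328413 − (-0.357267))/15 = -0.326489
T_{3}^{(3)} = -0.326489 + (-0.326489 − (-0.446323))/63 = -0.324587
(Column j=1 coincides with Simpson's rule on the same nodes.)

-0.3246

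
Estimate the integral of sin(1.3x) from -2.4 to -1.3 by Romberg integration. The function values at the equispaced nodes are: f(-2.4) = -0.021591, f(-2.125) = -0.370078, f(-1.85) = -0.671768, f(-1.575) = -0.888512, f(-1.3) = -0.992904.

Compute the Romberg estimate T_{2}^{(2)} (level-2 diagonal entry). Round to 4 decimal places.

-0.6776

T_{0}^{(0)} (trapezoid, 1 panel, h=1.1000): -0.557972
T_{1}^{(0)} (trapezoid, 2 panels, h=0.5500): -0.648459
T_{2}^{(0)} (trapezoid, 4 panels, h=0.2750): -0.670342
T_{1}^{(1)} = -0.648459 + (-0.648459 − (-0.557972))/3 = -0.678621
T_{2}^{(1)} = -0.670342 + (-0.670342 − (-0.648459))/3 = -0.677636
T_{2}^{(2)} = -0.677636 + (-0.677636 − (-0.678621))/15 = -0.677570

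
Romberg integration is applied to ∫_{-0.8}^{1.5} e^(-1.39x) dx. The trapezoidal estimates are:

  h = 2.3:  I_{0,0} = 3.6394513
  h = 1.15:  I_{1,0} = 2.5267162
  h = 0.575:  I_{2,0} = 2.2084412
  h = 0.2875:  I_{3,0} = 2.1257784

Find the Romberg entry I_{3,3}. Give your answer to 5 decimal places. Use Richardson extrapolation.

2.09794

Richardson extrapolation on the trapezoidal column (denominator 4−1=3):
I_{1,1} = (4·2.5267162 − 3.6394513) / 3 = 2.1558045
I_{2,1} = 2.2084412 + (2.2084412 − 2.5267162)/3 = 2.1023495
I_{3,1} = (4·2.1257784 − 2.2084412) / 3 = 2.0982241
I_{2,2} = 2.1023495 + (2.1023495 − 2.1558045)/15 = 2.0987858
I_{3,2} = 2.0982241 + (2.0982241 − 2.1023495)/15 = 2.0979491
I_{3,3} = (64·2.0979491 − 2.0987858) / 63 = 2.0979358
(Column j=1 coincides with Simpson's rule on the same nodes.)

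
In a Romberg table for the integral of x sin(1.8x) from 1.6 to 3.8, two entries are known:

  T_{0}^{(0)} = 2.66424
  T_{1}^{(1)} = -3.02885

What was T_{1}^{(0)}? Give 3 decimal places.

-1.606

From T_{1}^{(1)} = (4·T_{1}^{(0)} − T_{0}^{(0)})/3, solve for T_{1}^{(0)}:
4·T_{1}^{(0)} = 3·(-3.02885) + 2.66424 = -6.42231
T_{1}^{(0)} = -1.60558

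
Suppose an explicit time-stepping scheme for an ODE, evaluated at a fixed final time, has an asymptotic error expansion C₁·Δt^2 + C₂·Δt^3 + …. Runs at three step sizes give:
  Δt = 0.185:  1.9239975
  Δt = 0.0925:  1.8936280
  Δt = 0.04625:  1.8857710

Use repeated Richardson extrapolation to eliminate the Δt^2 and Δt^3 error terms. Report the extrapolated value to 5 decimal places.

1.88310

First eliminate the Δt^2 term (factor 2^2 = 4):
  B₁ = (4·1.8936280 − 1.9239975)/3 = 1.8835048
  B₂ = (4·1.8857710 − 1.8936280)/3 = 1.8831520
Then eliminate the Δt^3 term (factor 2^3 = 8):
  (8·1.8831520 − 1.8835048)/7 = 1.8831016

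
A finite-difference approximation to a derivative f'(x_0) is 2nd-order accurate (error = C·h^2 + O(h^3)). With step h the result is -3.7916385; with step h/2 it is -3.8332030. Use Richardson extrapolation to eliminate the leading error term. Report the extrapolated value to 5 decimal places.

Extrapolated value = (4·A(h/2) − A(h)) / (4 − 1)
= (4·(-3.8332030) − (-3.7916385)) / 3
= -11.5411735 / 3 = -3.8470578

-3.84706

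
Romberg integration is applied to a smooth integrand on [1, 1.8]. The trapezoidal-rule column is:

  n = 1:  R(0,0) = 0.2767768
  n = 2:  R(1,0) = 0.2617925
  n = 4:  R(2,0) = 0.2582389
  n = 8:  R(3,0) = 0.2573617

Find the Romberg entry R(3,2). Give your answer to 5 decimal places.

R(2,1) = (4·0.2582389 − 0.2617925) / 3 = 0.2570544
R(3,1) = (4·0.2573617 − 0.2582389) / 3 = 0.2570693
R(3,2) = (16·0.2570693 − 0.2570544) / 15 = 0.2570703

0.25707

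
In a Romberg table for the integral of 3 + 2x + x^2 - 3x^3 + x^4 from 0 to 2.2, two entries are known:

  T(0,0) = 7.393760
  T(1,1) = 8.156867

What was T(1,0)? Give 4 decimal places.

7.9661

From T(1,1) = (4·T(1,0) − T(0,0))/3, solve for T(1,0):
4·T(1,0) = 3·8.156867 + 7.393760 = 31.864361
T(1,0) = 7.966090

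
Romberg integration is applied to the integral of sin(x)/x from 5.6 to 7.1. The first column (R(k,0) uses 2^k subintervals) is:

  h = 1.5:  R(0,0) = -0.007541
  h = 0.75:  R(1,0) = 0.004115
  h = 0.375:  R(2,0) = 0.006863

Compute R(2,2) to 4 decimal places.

Richardson extrapolation on the trapezoidal column (denominator 4−1=3):
R(1,1) = 0.004115 + (0.004115 − (-0.007541))/3 = 0.008000
R(2,1) = 0.006863 + (0.006863 − 0.004115)/3 = 0.007779
R(2,2) = (16·0.007779 − 0.008000) / 15 = 0.007764

0.0078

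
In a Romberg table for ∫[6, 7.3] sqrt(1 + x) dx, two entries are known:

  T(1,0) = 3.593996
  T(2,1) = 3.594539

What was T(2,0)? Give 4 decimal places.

3.5944

From T(2,1) = (4·T(2,0) − T(1,0))/3, solve for T(2,0):
4·T(2,0) = 3·3.594539 + 3.593996 = 14.377613
T(2,0) = 3.594403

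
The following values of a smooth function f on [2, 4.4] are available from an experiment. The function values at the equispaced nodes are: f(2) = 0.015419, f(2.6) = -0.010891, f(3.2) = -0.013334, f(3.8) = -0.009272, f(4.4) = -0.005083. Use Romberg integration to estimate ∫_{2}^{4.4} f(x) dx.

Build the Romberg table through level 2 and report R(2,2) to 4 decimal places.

R(0,0) (trapezoid, 1 panel, h=2.4000): 0.012403
R(1,0) (trapezoid, 2 panels, h=1.2000): -0.009799
R(2,0) (trapezoid, 4 panels, h=0.6000): -0.016997
R(1,1) = -0.009799 + (-0.009799 − 0.012403)/3 = -0.017200
R(2,1) = -0.016997 + (-0.016997 − (-0.009799))/3 = -0.019396
R(2,2) = -0.019396 + (-0.019396 − (-0.017200))/15 = -0.019542

-0.0195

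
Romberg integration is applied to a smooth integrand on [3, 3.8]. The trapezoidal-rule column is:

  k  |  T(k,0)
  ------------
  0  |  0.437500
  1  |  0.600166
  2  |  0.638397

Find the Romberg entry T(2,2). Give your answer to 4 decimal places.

Richardson extrapolation on the trapezoidal column (denominator 4−1=3):
T(1,1) = (4·0.600166 − 0.437500) / 3 = 0.654388
T(2,1) = 0.638397 + (0.638397 − 0.600166)/3 = 0.651141
T(2,2) = (16·0.651141 − 0.654388) / 15 = 0.650925

0.6509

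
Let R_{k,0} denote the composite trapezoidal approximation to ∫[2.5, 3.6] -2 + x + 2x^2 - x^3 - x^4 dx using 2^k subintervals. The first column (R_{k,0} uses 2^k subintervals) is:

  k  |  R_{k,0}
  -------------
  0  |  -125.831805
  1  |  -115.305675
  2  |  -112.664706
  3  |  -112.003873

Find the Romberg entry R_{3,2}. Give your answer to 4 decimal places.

-111.7835

R_{2,1} = (4·(-112.664706) − (-115.305675)) / 3 = -111.784383
R_{3,1} = (4·(-112.003873) − (-112.664706)) / 3 = -111.783595
R_{3,2} = (16·(-111.783595) − (-111.784383)) / 15 = -111.783542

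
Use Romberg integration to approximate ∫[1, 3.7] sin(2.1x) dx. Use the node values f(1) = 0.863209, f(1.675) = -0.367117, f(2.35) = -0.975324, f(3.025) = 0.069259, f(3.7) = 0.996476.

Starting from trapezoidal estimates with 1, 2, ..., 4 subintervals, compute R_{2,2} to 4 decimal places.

-0.2465

R_{0,0} (trapezoid, 1 panel, h=2.7000): 2.510575
R_{1,0} (trapezoid, 2 panels, h=1.3500): -0.061400
R_{2,0} (trapezoid, 4 panels, h=0.6750): -0.231754
R_{1,1} = -0.061400 + (-0.061400 − 2.510575)/3 = -0.918725
R_{2,1} = -0.231754 + (-0.231754 − (-0.061400))/3 = -0.288539
R_{2,2} = -0.288539 + (-0.288539 − (-0.918725))/15 = -0.246527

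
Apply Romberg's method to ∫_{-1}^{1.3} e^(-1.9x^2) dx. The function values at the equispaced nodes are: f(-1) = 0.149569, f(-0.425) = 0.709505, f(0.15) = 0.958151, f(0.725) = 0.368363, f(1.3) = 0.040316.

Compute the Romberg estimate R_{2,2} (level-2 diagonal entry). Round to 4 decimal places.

R_{0,0} (trapezoid, 1 panel, h=2.3000): 0.218368
R_{1,0} (trapezoid, 2 panels, h=1.1500): 1.211058
R_{2,0} (trapezoid, 4 panels, h=0.5750): 1.225303
R_{1,1} = 1.211058 + (1.211058 − 0.218368)/3 = 1.541955
R_{2,1} = 1.225303 + (1.225303 − 1.211058)/3 = 1.230051
R_{2,2} = 1.230051 + (1.230051 − 1.541955)/15 = 1.209257

1.2093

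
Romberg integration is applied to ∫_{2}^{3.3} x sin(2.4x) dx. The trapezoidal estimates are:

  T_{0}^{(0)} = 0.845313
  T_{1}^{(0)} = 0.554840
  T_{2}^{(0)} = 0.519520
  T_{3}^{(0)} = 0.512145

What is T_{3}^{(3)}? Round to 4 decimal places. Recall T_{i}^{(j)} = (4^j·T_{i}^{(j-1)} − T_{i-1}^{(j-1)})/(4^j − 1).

0.5098

T_{1}^{(1)} = 0.554840 + (0.554840 − 0.845313)/3 = 0.458016
T_{2}^{(1)} = (4·0.519520 − 0.554840) / 3 = 0.507747
T_{3}^{(1)} = (4·0.512145 − 0.519520) / 3 = 0.509687
T_{2}^{(2)} = 0.507747 + (0.507747 − 0.458016)/15 = 0.511062
T_{3}^{(2)} = (16·0.509687 − 0.507747) / 15 = 0.509816
T_{3}^{(3)} = 0.509816 + (0.509816 − 0.511062)/63 = 0.509796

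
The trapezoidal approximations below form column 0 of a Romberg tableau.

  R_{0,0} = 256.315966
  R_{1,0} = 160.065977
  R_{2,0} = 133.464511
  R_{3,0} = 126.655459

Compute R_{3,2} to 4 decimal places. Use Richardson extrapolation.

124.3717

Richardson extrapolation on the trapezoidal column (denominator 4−1=3):
R_{2,1} = 133.464511 + (133.464511 − 160.065977)/3 = 124.597356
R_{3,1} = 126.655459 + (126.655459 − 133.464511)/3 = 124.385775
R_{3,2} = 124.385775 + (124.385775 − 124.597356)/15 = 124.371670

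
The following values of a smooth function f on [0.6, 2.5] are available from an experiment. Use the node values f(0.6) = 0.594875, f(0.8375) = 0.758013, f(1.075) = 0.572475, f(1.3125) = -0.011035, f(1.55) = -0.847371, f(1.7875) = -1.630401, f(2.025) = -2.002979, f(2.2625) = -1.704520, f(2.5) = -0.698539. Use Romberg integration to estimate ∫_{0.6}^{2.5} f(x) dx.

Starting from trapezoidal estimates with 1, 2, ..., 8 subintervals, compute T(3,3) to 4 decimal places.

-1.1881

T(0,0) (trapezoid, 1 panel, h=1.9000): -0.098481
T(1,0) (trapezoid, 2 panels, h=0.9500): -0.854243
T(2,0) (trapezoid, 4 panels, h=0.4750): -1.106611
T(3,0) (trapezoid, 8 panels, h=0.2375): -1.167942
T(1,1) = -0.854243 + (-0.854243 − (-0.098481))/3 = -1.106164
T(2,1) = -1.106611 + (-1.106611 − (-0.854243))/3 = -1.190734
T(3,1) = -1.167942 + (-1.167942 − (-1.106611))/3 = -1.188386
T(2,2) = -1.190734 + (-1.190734 − (-1.106164))/15 = -1.196372
T(3,2) = -1.188386 + (-1.188386 − (-1.190734))/15 = -1.188229
T(3,3) = -1.188229 + (-1.188229 − (-1.196372))/63 = -1.188100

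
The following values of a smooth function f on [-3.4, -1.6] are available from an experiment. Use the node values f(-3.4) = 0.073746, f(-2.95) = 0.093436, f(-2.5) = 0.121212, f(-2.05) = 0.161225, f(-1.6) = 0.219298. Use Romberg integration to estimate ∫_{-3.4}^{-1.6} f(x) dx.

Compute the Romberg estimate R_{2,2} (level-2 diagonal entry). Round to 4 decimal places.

R_{0,0} (trapezoid, 1 panel, h=1.8000): 0.263740
R_{1,0} (trapezoid, 2 panels, h=0.9000): 0.240961
R_{2,0} (trapezoid, 4 panels, h=0.4500): 0.235078
R_{1,1} = 0.240961 + (0.240961 − 0.263740)/3 = 0.233368
R_{2,1} = 0.235078 + (0.235078 − 0.240961)/3 = 0.233117
R_{2,2} = 0.233117 + (0.233117 − 0.233368)/15 = 0.233100

0.2331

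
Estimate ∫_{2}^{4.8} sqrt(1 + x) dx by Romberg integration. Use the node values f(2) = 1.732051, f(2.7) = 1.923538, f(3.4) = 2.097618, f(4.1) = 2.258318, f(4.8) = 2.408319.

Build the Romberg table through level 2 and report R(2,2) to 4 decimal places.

R(0,0) (trapezoid, 1 panel, h=2.8000): 5.796518
R(1,0) (trapezoid, 2 panels, h=1.4000): 5.834924
R(2,0) (trapezoid, 4 panels, h=0.7000): 5.844761
R(1,1) = 5.834924 + (5.834924 − 5.796518)/3 = 5.847726
R(2,1) = 5.844761 + (5.844761 − 5.834924)/3 = 5.848040
R(2,2) = 5.848040 + (5.848040 − 5.847726)/15 = 5.848061

5.8481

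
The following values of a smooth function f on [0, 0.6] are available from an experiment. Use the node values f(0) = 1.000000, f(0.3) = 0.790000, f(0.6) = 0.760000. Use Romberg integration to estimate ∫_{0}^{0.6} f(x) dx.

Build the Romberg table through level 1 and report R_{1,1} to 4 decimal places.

R_{0,0} (trapezoid, 1 panel, h=0.6000): 0.528000
R_{1,0} (trapezoid, 2 panels, h=0.3000): 0.501000
R_{1,1} = 0.501000 + (0.501000 − 0.528000)/3 = 0.492000

0.4920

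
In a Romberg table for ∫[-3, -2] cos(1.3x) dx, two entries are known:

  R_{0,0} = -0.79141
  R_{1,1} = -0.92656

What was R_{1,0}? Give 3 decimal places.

From R_{1,1} = (4·R_{1,0} − R_{0,0})/3, solve for R_{1,0}:
4·R_{1,0} = 3·(-0.92656) + (-0.79141) = -3.57109
R_{1,0} = -0.89277

-0.893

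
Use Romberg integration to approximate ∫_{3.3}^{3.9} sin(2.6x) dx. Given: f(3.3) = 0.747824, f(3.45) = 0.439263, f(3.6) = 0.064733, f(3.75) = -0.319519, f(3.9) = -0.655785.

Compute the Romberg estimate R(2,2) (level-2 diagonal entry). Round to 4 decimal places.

R(0,0) (trapezoid, 1 panel, h=0.6000): 0.027612
R(1,0) (trapezoid, 2 panels, h=0.3000): 0.033226
R(2,0) (trapezoid, 4 panels, h=0.1500): 0.034574
R(1,1) = 0.033226 + (0.033226 − 0.027612)/3 = 0.035097
R(2,1) = 0.034574 + (0.034574 − 0.033226)/3 = 0.035023
R(2,2) = 0.035023 + (0.035023 − 0.035097)/15 = 0.035018

0.0350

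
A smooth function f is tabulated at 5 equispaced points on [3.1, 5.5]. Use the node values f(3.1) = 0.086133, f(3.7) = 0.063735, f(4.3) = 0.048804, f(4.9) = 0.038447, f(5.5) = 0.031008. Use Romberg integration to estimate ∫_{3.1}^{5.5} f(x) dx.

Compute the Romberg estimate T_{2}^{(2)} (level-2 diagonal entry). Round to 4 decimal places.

0.1247

T_{0}^{(0)} (trapezoid, 1 panel, h=2.4000): 0.140569
T_{1}^{(0)} (trapezoid, 2 panels, h=1.2000): 0.128849
T_{2}^{(0)} (trapezoid, 4 panels, h=0.6000): 0.125734
T_{1}^{(1)} = 0.128849 + (0.128849 − 0.140569)/3 = 0.124942
T_{2}^{(1)} = 0.125734 + (0.125734 − 0.128849)/3 = 0.124696
T_{2}^{(2)} = 0.124696 + (0.124696 − 0.124942)/15 = 0.124680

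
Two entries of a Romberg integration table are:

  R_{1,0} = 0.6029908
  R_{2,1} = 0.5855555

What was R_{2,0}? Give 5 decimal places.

0.58991

From R_{2,1} = (4·R_{2,0} − R_{1,0})/3, solve for R_{2,0}:
4·R_{2,0} = 3·0.5855555 + 0.6029908 = 2.3596573
R_{2,0} = 0.5899143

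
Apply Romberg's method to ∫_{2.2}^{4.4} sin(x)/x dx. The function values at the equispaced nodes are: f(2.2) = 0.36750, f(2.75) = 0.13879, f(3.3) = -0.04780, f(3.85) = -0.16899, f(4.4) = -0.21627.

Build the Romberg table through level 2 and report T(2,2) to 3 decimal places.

T(0,0) (trapezoid, 1 panel, h=2.2000): 0.16635
T(1,0) (trapezoid, 2 panels, h=1.1000): 0.03060
T(2,0) (trapezoid, 4 panels, h=0.5500): -0.00131
T(1,1) = 0.03060 + (0.03060 − 0.16635)/3 = -0.01465
T(2,1) = -0.00131 + (-0.00131 − 0.03060)/3 = -0.01195
T(2,2) = -0.01195 + (-0.01195 − (-0.01465))/15 = -0.01177

-0.012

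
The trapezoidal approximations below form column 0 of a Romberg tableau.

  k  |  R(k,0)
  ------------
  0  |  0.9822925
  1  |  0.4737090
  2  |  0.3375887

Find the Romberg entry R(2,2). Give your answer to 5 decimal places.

0.29142

Richardson extrapolation on the trapezoidal column (denominator 4−1=3):
R(1,1) = 0.4737090 + (0.4737090 − 0.9822925)/3 = 0.3041812
R(2,1) = 0.3375887 + (0.3375887 − 0.4737090)/3 = 0.2922153
R(2,2) = (16·0.2922153 − 0.3041812) / 15 = 0.2914176
(Column j=1 coincides with Simpson's rule on the same nodes.)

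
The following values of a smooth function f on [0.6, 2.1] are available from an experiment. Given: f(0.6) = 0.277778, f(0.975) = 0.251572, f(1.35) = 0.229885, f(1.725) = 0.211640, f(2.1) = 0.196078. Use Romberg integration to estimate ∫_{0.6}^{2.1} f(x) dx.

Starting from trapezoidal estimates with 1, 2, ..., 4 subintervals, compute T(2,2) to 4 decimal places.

0.3483

T(0,0) (trapezoid, 1 panel, h=1.5000): 0.355392
T(1,0) (trapezoid, 2 panels, h=0.7500): 0.350110
T(2,0) (trapezoid, 4 panels, h=0.3750): 0.348759
T(1,1) = 0.350110 + (0.350110 − 0.355392)/3 = 0.348349
T(2,1) = 0.348759 + (0.348759 − 0.350110)/3 = 0.348309
T(2,2) = 0.348309 + (0.348309 − 0.348349)/15 = 0.348306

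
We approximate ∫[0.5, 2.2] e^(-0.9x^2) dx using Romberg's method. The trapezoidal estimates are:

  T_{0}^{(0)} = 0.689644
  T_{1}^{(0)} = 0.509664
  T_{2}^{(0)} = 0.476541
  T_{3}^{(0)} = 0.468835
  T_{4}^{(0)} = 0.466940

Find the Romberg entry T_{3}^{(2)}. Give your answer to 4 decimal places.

0.4663

Richardson extrapolation on the trapezoidal column (denominator 4−1=3):
T_{2}^{(1)} = 0.476541 + (0.476541 − 0.509664)/3 = 0.465500
T_{3}^{(1)} = 0.468835 + (0.468835 − 0.476541)/3 = 0.466266
T_{3}^{(2)} = 0.466266 + (0.466266 − 0.465500)/15 = 0.466317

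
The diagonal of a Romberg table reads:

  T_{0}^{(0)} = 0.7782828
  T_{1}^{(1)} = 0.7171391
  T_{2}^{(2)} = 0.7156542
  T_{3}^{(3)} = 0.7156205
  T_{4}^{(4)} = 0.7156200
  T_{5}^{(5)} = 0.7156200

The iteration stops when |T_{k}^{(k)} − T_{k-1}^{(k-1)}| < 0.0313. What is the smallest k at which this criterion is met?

|T_{1}^{(1)} − T_{0}^{(0)}| = 0.0611437 ≥ 0.0313
|T_{2}^{(2)} − T_{1}^{(1)}| = 0.0014849 < 0.0313

k = 2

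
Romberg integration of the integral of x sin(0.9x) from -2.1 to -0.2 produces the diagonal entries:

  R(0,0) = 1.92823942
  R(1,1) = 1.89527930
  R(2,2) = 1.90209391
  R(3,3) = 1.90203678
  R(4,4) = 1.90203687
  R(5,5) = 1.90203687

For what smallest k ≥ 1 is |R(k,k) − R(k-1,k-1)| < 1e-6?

k = 4

|R(1,1) − R(0,0)| = 0.03296012 ≥ 1e-6
|R(2,2) − R(1,1)| = 0.00681461 ≥ 1e-6
|R(3,3) − R(2,2)| = 0.00005713 ≥ 1e-6
|R(4,4) − R(3,3)| = 0.00000009 < 1e-6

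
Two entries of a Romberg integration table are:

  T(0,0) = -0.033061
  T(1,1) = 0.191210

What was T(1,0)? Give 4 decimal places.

From T(1,1) = (4·T(1,0) − T(0,0))/3, solve for T(1,0):
4·T(1,0) = 3·0.191210 + (-0.033061) = 0.540569
T(1,0) = 0.135142

0.1351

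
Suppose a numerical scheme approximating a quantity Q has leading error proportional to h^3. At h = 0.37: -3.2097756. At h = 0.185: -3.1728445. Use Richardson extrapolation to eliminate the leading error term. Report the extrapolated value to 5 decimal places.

-3.16757

Extrapolated value = (8·A(h/2) − A(h)) / (8 − 1)
= (8·(-3.1728445) − (-3.2097756)) / 7
= -22.1729804 / 7 = -3.1675686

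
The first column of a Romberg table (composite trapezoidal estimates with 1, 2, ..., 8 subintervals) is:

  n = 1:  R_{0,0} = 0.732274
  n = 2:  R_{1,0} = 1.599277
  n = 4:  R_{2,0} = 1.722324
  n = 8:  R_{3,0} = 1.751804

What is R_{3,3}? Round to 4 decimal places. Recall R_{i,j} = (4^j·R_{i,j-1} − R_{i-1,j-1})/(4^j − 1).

R_{1,1} = 1.599277 + (1.599277 − 0.732274)/3 = 1.888278
R_{2,1} = 1.722324 + (1.722324 − 1.599277)/3 = 1.763340
R_{3,1} = 1.751804 + (1.751804 − 1.722324)/3 = 1.761631
R_{2,2} = (16·1.763340 − 1.888278) / 15 = 1.755011
R_{3,2} = 1.761631 + (1.761631 − 1.763340)/15 = 1.761517
R_{3,3} = (64·1.761517 − 1.755011) / 63 = 1.761620

1.7616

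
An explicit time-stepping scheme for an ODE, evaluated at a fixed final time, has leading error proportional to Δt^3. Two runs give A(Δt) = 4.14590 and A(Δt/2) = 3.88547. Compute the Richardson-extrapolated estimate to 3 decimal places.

The leading error scales as Δt^3; refining by a factor of 2 reduces it by 2^3 = 8.
Extrapolated value = (8·A(Δt/2) − A(Δt)) / (8 − 1)
= (8·3.88547 − 4.14590) / 7
= 26.93786 / 7 = 3.84827

3.848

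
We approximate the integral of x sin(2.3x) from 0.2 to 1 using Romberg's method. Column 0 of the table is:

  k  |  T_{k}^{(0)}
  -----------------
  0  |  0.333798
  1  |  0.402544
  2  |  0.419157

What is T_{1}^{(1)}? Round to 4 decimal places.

Richardson extrapolation on the trapezoidal column (denominator 4−1=3):
T_{1}^{(1)} = (4·0.402544 − 0.333798) / 3 = 0.425459

0.4255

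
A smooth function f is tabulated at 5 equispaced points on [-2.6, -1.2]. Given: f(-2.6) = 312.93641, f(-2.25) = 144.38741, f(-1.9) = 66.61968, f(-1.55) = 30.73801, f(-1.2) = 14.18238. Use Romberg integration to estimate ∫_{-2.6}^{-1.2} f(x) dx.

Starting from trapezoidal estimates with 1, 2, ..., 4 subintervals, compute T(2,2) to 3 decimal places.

T(0,0) (trapezoid, 1 panel, h=1.4000): 228.98315
T(1,0) (trapezoid, 2 panels, h=0.7000): 161.12535
T(2,0) (trapezoid, 4 panels, h=0.3500): 141.85657
T(1,1) = 161.12535 + (161.12535 − 228.98315)/3 = 138.50608
T(2,1) = 141.85657 + (141.85657 − 161.12535)/3 = 135.43364
T(2,2) = 135.43364 + (135.43364 − 138.50608)/15 = 135.22881

135.229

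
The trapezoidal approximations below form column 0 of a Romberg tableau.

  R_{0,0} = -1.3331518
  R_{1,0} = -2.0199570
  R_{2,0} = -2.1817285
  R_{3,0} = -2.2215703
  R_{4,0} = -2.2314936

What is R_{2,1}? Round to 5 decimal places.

R_{2,1} = -2.1817285 + (-2.1817285 − (-2.0199570))/3 = -2.2356523

-2.23565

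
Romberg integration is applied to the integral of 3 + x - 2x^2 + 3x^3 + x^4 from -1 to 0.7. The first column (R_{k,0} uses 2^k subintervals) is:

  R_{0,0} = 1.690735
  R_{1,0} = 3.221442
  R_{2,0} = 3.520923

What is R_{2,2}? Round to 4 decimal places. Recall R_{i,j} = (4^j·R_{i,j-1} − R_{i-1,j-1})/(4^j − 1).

3.6134

R_{1,1} = 3.221442 + (3.221442 − 1.690735)/3 = 3.731678
R_{2,1} = 3.520923 + (3.520923 − 3.221442)/3 = 3.620750
R_{2,2} = 3.620750 + (3.620750 − 3.731678)/15 = 3.613355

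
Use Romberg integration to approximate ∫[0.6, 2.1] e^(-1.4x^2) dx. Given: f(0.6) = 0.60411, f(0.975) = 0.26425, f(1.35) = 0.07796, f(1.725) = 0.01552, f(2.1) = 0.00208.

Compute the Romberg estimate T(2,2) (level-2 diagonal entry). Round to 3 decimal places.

0.236

T(0,0) (trapezoid, 1 panel, h=1.5000): 0.45464
T(1,0) (trapezoid, 2 panels, h=0.7500): 0.28579
T(2,0) (trapezoid, 4 panels, h=0.3750): 0.24781
T(1,1) = 0.28579 + (0.28579 − 0.45464)/3 = 0.22951
T(2,1) = 0.24781 + (0.24781 − 0.28579)/3 = 0.23515
T(2,2) = 0.23515 + (0.23515 − 0.22951)/15 = 0.23553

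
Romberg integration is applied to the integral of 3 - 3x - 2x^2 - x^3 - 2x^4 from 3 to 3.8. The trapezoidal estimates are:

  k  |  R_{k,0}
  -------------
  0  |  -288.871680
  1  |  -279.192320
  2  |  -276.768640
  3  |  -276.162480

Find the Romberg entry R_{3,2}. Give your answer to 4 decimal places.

R_{2,1} = -276.768640 + (-276.768640 − (-279.192320))/3 = -275.960747
R_{3,1} = (4·(-276.162480) − (-276.768640)) / 3 = -275.960427
R_{3,2} = (16·(-275.960427) − (-275.960747)) / 15 = -275.960406

-275.9604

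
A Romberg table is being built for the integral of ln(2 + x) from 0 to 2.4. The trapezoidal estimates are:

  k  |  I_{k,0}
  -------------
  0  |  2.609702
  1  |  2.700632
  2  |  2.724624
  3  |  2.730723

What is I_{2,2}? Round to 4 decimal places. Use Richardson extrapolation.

I_{1,1} = (4·2.700632 − 2.609702) / 3 = 2.730942
I_{2,1} = 2.724624 + (2.724624 − 2.700632)/3 = 2.732621
I_{2,2} = (16·2.732621 − 2.730942) / 15 = 2.732733

2.7327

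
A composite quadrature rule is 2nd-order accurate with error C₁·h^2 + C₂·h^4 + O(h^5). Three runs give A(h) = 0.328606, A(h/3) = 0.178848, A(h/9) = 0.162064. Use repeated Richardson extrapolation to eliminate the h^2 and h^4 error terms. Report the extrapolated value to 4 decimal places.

First eliminate the h^2 term (factor 3^2 = 9):
  B₁ = (9·0.178848 − 0.328606)/8 = 0.160128
  B₂ = (9·0.162064 − 0.178848)/8 = 0.159966
Then eliminate the h^4 term (factor 3^4 = 81):
  (81·0.159966 − 0.160128)/80 = 0.159964

0.1600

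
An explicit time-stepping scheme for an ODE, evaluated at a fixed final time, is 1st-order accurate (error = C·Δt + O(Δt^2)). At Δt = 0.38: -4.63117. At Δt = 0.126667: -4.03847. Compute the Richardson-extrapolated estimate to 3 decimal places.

-3.742

Extrapolated value = (3·A(Δt/3) − A(Δt)) / (3 − 1)
= (3·(-4.03847) − (-4.63117)) / 2
= -7.48424 / 2 = -3.74212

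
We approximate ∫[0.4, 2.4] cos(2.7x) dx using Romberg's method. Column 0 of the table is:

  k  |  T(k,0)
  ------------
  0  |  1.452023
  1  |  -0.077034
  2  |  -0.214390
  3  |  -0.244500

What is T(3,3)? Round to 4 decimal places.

Richardson extrapolation on the trapezoidal column (denominator 4−1=3):
T(1,1) = (4·(-0.077034) − 1.452023) / 3 = -0.586720
T(2,1) = -0.214390 + (-0.214390 − (-0.077034))/3 = -0.260175
T(3,1) = (4·(-0.244500) − (-0.214390)) / 3 = -0.254537
T(2,2) = -0.260175 + (-0.260175 − (-0.586720))/15 = -0.238405
T(3,2) = (16·(-0.254537) − (-0.260175)) / 15 = -0.254161
T(3,3) = (64·(-0.254161) − (-0.238405)) / 63 = -0.254411
(Column j=1 coincides with Simpson's rule on the same nodes.)

-0.2544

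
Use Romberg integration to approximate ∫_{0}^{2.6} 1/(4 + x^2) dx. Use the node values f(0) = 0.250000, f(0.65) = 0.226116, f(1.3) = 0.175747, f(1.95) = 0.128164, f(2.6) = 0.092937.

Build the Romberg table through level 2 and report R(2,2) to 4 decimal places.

R(0,0) (trapezoid, 1 panel, h=2.6000): 0.445818
R(1,0) (trapezoid, 2 panels, h=1.3000): 0.451380
R(2,0) (trapezoid, 4 panels, h=0.6500): 0.455972
R(1,1) = 0.451380 + (0.451380 − 0.445818)/3 = 0.453234
R(2,1) = 0.455972 + (0.455972 − 0.451380)/3 = 0.457503
R(2,2) = 0.457503 + (0.457503 − 0.453234)/15 = 0.457788

0.4578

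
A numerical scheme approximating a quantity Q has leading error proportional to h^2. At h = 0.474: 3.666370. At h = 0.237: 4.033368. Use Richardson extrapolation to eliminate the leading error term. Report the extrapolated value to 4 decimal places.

The leading error scales as h^2; refining by a factor of 2 reduces it by 2^2 = 4.
Extrapolated value = (4·A(h/2) − A(h)) / (4 − 1)
= (4·4.033368 − 3.666370) / 3
= 12.467102 / 3 = 4.155701

4.1557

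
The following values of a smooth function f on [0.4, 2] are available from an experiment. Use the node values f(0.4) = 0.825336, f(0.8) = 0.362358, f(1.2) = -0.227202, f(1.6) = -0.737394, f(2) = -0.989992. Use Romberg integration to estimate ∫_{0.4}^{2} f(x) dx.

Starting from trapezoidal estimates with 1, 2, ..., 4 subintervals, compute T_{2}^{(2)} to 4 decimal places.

-0.2823

T_{0}^{(0)} (trapezoid, 1 panel, h=1.6000): -0.131725
T_{1}^{(0)} (trapezoid, 2 panels, h=0.8000): -0.247624
T_{2}^{(0)} (trapezoid, 4 panels, h=0.4000): -0.273826
T_{1}^{(1)} = -0.247624 + (-0.247624 − (-0.131725))/3 = -0.286257
T_{2}^{(1)} = -0.273826 + (-0.273826 − (-0.247624))/3 = -0.282560
T_{2}^{(2)} = -0.282560 + (-0.282560 − (-0.286257))/15 = -0.282314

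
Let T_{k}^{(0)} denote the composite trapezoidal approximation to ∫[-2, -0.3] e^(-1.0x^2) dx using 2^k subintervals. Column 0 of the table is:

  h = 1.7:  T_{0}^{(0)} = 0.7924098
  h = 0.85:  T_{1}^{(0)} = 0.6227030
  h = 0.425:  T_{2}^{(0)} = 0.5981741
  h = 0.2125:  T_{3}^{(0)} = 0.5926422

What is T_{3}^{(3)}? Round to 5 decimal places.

T_{1}^{(1)} = (4·0.6227030 − 0.7924098) / 3 = 0.5661341
T_{2}^{(1)} = (4·0.5981741 − 0.6227030) / 3 = 0.5899978
T_{3}^{(1)} = (4·0.5926422 − 0.5981741) / 3 = 0.5907982
T_{2}^{(2)} = 0.5899978 + (0.5899978 − 0.5661341)/15 = 0.5915887
T_{3}^{(2)} = (16·0.5907982 − 0.5899978) / 15 = 0.5908516
T_{3}^{(3)} = 0.5908516 + (0.5908516 − 0.5915887)/63 = 0.5908399

0.59084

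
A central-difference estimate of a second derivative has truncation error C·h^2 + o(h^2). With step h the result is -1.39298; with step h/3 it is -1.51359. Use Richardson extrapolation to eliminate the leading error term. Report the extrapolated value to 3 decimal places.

-1.529

Extrapolated value = (9·A(h/3) − A(h)) / (9 − 1)
= (9·(-1.51359) − (-1.39298)) / 8
= -12.22933 / 8 = -1.52867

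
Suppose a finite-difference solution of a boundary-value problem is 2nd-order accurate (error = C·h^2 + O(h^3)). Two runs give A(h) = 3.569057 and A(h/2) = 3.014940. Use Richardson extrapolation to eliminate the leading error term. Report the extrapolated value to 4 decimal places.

The leading error scales as h^2; refining by a factor of 2 reduces it by 2^2 = 4.
Extrapolated value = (4·A(h/2) − A(h)) / (4 − 1)
= (4·3.014940 − 3.569057) / 3
= 8.490703 / 3 = 2.830234

2.8302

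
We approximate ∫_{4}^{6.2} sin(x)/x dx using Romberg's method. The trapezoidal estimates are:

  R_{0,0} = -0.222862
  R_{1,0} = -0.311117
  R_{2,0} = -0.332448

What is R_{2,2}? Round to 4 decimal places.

Richardson extrapolation on the trapezoidal column (denominator 4−1=3):
R_{1,1} = (4·(-0.311117) − (-0.222862)) / 3 = -0.340535
R_{2,1} = -0.332448 + (-0.332448 − (-0.311117))/3 = -0.339558
R_{2,2} = -0.339558 + (-0.339558 − (-0.340535))/15 = -0.339493

-0.3395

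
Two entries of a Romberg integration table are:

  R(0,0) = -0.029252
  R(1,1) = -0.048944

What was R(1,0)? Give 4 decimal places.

-0.0440

From R(1,1) = (4·R(1,0) − R(0,0))/3, solve for R(1,0):
4·R(1,0) = 3·(-0.048944) + (-0.029252) = -0.176084
R(1,0) = -0.044021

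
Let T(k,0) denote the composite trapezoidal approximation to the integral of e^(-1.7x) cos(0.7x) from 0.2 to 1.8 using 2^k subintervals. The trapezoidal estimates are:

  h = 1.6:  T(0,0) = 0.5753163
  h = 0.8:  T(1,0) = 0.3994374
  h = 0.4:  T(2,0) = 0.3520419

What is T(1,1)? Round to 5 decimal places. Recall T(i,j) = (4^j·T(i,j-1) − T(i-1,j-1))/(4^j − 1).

T(1,1) = 0.3994374 + (0.3994374 − 0.5753163)/3 = 0.3408111
(Column j=1 coincides with Simpson's rule on the same nodes.)

0.34081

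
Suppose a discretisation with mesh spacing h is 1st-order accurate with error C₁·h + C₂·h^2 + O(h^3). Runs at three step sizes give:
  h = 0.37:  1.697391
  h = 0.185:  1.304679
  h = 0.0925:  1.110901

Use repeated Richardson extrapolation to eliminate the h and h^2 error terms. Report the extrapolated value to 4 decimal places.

First eliminate the h term (factor 2^1 = 2):
  B₁ = (2·1.304679 − 1.697391)/1 = 0.911967
  B₂ = (2·1.110901 − 1.304679)/1 = 0.917123
Then eliminate the h^2 term (factor 2^2 = 4):
  (4·0.917123 − 0.911967)/3 = 0.918842

0.9188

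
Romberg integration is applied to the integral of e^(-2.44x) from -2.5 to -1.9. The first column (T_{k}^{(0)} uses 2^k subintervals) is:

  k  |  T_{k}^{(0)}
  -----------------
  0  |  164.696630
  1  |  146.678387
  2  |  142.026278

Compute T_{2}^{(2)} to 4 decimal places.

140.4625

Richardson extrapolation on the trapezoidal column (denominator 4−1=3):
T_{1}^{(1)} = (4·146.678387 − 164.696630) / 3 = 140.672306
T_{2}^{(1)} = (4·142.026278 − 146.678387) / 3 = 140.475575
T_{2}^{(2)} = 140.475575 + (140.475575 − 140.672306)/15 = 140.462460
(Column j=1 coincides with Simpson's rule on the same nodes.)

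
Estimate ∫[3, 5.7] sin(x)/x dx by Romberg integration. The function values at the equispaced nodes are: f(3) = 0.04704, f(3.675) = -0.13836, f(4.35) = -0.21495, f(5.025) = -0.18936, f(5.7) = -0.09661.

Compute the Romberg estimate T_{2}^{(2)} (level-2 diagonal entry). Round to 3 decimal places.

T_{0}^{(0)} (trapezoid, 1 panel, h=2.7000): -0.06692
T_{1}^{(0)} (trapezoid, 2 panels, h=1.3500): -0.32364
T_{2}^{(0)} (trapezoid, 4 panels, h=0.6750): -0.38303
T_{1}^{(1)} = -0.32364 + (-0.32364 − (-0.06692))/3 = -0.40921
T_{2}^{(1)} = -0.38303 + (-0.38303 − (-0.32364))/3 = -0.40283
T_{2}^{(2)} = -0.40283 + (-0.40283 − (-0.40921))/15 = -0.40240

-0.402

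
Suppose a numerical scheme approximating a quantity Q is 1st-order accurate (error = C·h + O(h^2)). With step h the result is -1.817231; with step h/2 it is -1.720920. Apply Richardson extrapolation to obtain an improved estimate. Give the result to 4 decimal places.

The leading error scales as h; refining by a factor of 2 reduces it by 2^1 = 2.
Extrapolated value = (2·A(h/2) − A(h)) / (2 − 1)
= (2·(-1.720920) − (-1.817231)) / 1
= -1.624609 / 1 = -1.624609

-1.6246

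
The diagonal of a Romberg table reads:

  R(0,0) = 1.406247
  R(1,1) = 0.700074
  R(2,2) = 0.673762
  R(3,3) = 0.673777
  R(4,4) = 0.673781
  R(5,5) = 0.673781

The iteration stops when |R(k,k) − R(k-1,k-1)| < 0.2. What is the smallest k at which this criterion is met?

k = 2

|R(1,1) − R(0,0)| = 0.706173 ≥ 0.2
|R(2,2) − R(1,1)| = 0.026312 < 0.2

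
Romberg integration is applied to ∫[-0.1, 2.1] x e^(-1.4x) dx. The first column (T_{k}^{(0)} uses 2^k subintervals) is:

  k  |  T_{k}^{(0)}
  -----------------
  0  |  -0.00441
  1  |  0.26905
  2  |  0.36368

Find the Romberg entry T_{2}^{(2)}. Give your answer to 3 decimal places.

0.398

Richardson extrapolation on the trapezoidal column (denominator 4−1=3):
T_{1}^{(1)} = 0.26905 + (0.26905 − (-0.00441))/3 = 0.36020
T_{2}^{(1)} = 0.36368 + (0.36368 − 0.26905)/3 = 0.39522
T_{2}^{(2)} = 0.39522 + (0.39522 − 0.36020)/15 = 0.39755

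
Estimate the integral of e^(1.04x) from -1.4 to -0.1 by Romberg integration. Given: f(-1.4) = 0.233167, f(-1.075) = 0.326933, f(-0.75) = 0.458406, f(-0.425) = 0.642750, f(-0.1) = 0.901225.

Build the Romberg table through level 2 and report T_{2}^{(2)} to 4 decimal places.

0.6424

T_{0}^{(0)} (trapezoid, 1 panel, h=1.3000): 0.737355
T_{1}^{(0)} (trapezoid, 2 panels, h=0.6500): 0.666641
T_{2}^{(0)} (trapezoid, 4 panels, h=0.3250): 0.648468
T_{1}^{(1)} = 0.666641 + (0.666641 − 0.737355)/3 = 0.643070
T_{2}^{(1)} = 0.648468 + (0.648468 − 0.666641)/3 = 0.642410
T_{2}^{(2)} = 0.642410 + (0.642410 − 0.643070)/15 = 0.642366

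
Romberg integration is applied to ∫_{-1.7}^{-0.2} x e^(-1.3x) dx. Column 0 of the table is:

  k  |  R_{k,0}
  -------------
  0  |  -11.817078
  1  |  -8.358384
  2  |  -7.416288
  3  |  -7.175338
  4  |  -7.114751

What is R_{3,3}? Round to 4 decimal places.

R_{1,1} = (4·(-8.358384) − (-11.817078)) / 3 = -7.205486
R_{2,1} = (4·(-7.416288) − (-8.358384)) / 3 = -7.102256
R_{3,1} = -7.175338 + (-7.175338 − (-7.416288))/3 = -7.095021
R_{2,2} = -7.102256 + (-7.102256 − (-7.205486))/15 = -7.095374
R_{3,2} = -7.095021 + (-7.095021 − (-7.102256))/15 = -7.094539
R_{3,3} = (64·(-7.094539) − (-7.095374)) / 63 = -7.094526

-7.0945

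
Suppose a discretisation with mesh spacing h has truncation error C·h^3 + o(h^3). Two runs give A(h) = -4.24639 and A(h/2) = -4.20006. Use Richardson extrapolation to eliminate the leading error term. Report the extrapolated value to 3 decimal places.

-4.193

Extrapolated value = (8·A(h/2) − A(h)) / (8 − 1)
= (8·(-4.20006) − (-4.24639)) / 7
= -29.35409 / 7 = -4.19344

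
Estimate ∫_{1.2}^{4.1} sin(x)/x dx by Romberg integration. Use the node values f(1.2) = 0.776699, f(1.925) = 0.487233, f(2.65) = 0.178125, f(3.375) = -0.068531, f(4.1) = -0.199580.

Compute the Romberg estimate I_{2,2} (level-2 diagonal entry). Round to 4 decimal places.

I_{0,0} (trapezoid, 1 panel, h=2.9000): 0.836823
I_{1,0} (trapezoid, 2 panels, h=1.4500): 0.676693
I_{2,0} (trapezoid, 4 panels, h=0.7250): 0.641905
I_{1,1} = 0.676693 + (0.676693 − 0.836823)/3 = 0.623316
I_{2,1} = 0.641905 + (0.641905 − 0.676693)/3 = 0.630309
I_{2,2} = 0.630309 + (0.630309 − 0.623316)/15 = 0.630775

0.6308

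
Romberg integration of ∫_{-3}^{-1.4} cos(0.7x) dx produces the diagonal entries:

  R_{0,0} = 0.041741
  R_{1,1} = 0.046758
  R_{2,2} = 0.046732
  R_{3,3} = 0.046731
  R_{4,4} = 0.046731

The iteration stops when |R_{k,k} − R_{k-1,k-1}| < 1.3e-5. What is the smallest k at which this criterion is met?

k = 3

|R_{1,1} − R_{0,0}| = 0.005017 ≥ 1.3e-5
|R_{2,2} − R_{1,1}| = 0.000026 ≥ 1.3e-5
|R_{3,3} − R_{2,2}| = 0.000001 < 1.3e-5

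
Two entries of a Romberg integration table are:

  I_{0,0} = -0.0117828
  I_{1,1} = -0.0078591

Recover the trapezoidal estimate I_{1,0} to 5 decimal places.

From I_{1,1} = (4·I_{1,0} − I_{0,0})/3, solve for I_{1,0}:
4·I_{1,0} = 3·(-0.0078591) + (-0.0117828) = -0.0353601
I_{1,0} = -0.0088400

-0.00884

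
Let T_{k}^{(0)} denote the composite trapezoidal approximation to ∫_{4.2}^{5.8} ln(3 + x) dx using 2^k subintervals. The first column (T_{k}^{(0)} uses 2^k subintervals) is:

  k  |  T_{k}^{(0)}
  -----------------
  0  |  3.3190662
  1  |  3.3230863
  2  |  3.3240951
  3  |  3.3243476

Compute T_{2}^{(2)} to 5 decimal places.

3.32443

Richardson extrapolation on the trapezoidal column (denominator 4−1=3):
T_{1}^{(1)} = 3.3230863 + (3.3230863 − 3.3190662)/3 = 3.3244263
T_{2}^{(1)} = 3.3240951 + (3.3240951 − 3.3230863)/3 = 3.3244314
T_{2}^{(2)} = (16·3.3244314 − 3.3244263) / 15 = 3.3244317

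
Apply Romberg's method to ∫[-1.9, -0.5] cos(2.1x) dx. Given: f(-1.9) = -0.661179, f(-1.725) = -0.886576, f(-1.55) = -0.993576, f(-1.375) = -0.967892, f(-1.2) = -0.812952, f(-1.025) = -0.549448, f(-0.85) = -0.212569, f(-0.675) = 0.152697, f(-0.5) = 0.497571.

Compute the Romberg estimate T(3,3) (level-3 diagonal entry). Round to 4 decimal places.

-0.7703

T(0,0) (trapezoid, 1 panel, h=1.4000): -0.114526
T(1,0) (trapezoid, 2 panels, h=0.7000): -0.626329
T(2,0) (trapezoid, 4 panels, h=0.3500): -0.735315
T(3,0) (trapezoid, 8 panels, h=0.1750): -0.761621
T(1,1) = -0.626329 + (-0.626329 − (-0.114526))/3 = -0.796930
T(2,1) = -0.735315 + (-0.735315 − (-0.626329))/3 = -0.771644
T(3,1) = -0.761621 + (-0.761621 − (-0.735315))/3 = -0.770390
T(2,2) = -0.771644 + (-0.771644 − (-0.796930))/15 = -0.769958
T(3,2) = -0.770390 + (-0.770390 − (-0.771644))/15 = -0.770306
T(3,3) = -0.770306 + (-0.770306 − (-0.769958))/63 = -0.770312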